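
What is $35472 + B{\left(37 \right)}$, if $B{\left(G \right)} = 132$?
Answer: $35604$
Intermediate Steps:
$35472 + B{\left(37 \right)} = 35472 + 132 = 35604$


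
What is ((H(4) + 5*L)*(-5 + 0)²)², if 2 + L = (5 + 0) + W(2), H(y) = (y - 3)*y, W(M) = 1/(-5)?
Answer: 202500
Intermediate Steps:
W(M) = -⅕
H(y) = y*(-3 + y) (H(y) = (-3 + y)*y = y*(-3 + y))
L = 14/5 (L = -2 + ((5 + 0) - ⅕) = -2 + (5 - ⅕) = -2 + 24/5 = 14/5 ≈ 2.8000)
((H(4) + 5*L)*(-5 + 0)²)² = ((4*(-3 + 4) + 5*(14/5))*(-5 + 0)²)² = ((4*1 + 14)*(-5)²)² = ((4 + 14)*25)² = (18*25)² = 450² = 202500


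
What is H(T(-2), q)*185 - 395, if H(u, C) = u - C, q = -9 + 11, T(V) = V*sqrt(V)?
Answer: -765 - 370*I*sqrt(2) ≈ -765.0 - 523.26*I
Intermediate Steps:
T(V) = V**(3/2)
q = 2
H(T(-2), q)*185 - 395 = ((-2)**(3/2) - 1*2)*185 - 395 = (-2*I*sqrt(2) - 2)*185 - 395 = (-2 - 2*I*sqrt(2))*185 - 395 = (-370 - 370*I*sqrt(2)) - 395 = -765 - 370*I*sqrt(2)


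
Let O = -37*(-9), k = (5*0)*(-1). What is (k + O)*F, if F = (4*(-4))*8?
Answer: -42624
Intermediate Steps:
F = -128 (F = -16*8 = -128)
k = 0 (k = 0*(-1) = 0)
O = 333
(k + O)*F = (0 + 333)*(-128) = 333*(-128) = -42624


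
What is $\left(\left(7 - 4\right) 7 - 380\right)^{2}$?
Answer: $128881$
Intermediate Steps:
$\left(\left(7 - 4\right) 7 - 380\right)^{2} = \left(3 \cdot 7 - 380\right)^{2} = \left(21 - 380\right)^{2} = \left(-359\right)^{2} = 128881$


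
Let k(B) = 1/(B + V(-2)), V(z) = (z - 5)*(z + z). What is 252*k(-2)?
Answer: 126/13 ≈ 9.6923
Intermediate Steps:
V(z) = 2*z*(-5 + z) (V(z) = (-5 + z)*(2*z) = 2*z*(-5 + z))
k(B) = 1/(28 + B) (k(B) = 1/(B + 2*(-2)*(-5 - 2)) = 1/(B + 2*(-2)*(-7)) = 1/(B + 28) = 1/(28 + B))
252*k(-2) = 252/(28 - 2) = 252/26 = 252*(1/26) = 126/13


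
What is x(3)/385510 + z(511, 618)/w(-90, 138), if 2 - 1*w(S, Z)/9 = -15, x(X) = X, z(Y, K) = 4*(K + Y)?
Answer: 1740963619/58983030 ≈ 29.516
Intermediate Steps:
z(Y, K) = 4*K + 4*Y
w(S, Z) = 153 (w(S, Z) = 18 - 9*(-15) = 18 + 135 = 153)
x(3)/385510 + z(511, 618)/w(-90, 138) = 3/385510 + (4*618 + 4*511)/153 = 3*(1/385510) + (2472 + 2044)*(1/153) = 3/385510 + 4516*(1/153) = 3/385510 + 4516/153 = 1740963619/58983030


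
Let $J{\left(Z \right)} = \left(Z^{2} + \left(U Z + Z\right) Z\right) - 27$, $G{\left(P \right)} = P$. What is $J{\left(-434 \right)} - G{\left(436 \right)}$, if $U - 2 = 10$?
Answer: $2636521$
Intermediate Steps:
$U = 12$ ($U = 2 + 10 = 12$)
$J{\left(Z \right)} = -27 + 14 Z^{2}$ ($J{\left(Z \right)} = \left(Z^{2} + \left(12 Z + Z\right) Z\right) - 27 = \left(Z^{2} + 13 Z Z\right) - 27 = \left(Z^{2} + 13 Z^{2}\right) - 27 = 14 Z^{2} - 27 = -27 + 14 Z^{2}$)
$J{\left(-434 \right)} - G{\left(436 \right)} = \left(-27 + 14 \left(-434\right)^{2}\right) - 436 = \left(-27 + 14 \cdot 188356\right) - 436 = \left(-27 + 2636984\right) - 436 = 2636957 - 436 = 2636521$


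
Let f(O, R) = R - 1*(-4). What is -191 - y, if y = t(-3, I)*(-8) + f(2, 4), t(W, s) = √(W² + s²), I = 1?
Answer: -199 + 8*√10 ≈ -173.70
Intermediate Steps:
f(O, R) = 4 + R (f(O, R) = R + 4 = 4 + R)
y = 8 - 8*√10 (y = √((-3)² + 1²)*(-8) + (4 + 4) = √(9 + 1)*(-8) + 8 = √10*(-8) + 8 = -8*√10 + 8 = 8 - 8*√10 ≈ -17.298)
-191 - y = -191 - (8 - 8*√10) = -191 + (-8 + 8*√10) = -199 + 8*√10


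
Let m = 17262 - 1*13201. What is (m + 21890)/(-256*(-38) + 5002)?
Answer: 25951/14730 ≈ 1.7618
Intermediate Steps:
m = 4061 (m = 17262 - 13201 = 4061)
(m + 21890)/(-256*(-38) + 5002) = (4061 + 21890)/(-256*(-38) + 5002) = 25951/(9728 + 5002) = 25951/14730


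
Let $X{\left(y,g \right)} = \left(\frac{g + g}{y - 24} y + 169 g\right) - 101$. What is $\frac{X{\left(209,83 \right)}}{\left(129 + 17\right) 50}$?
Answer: $\frac{652751}{337625} \approx 1.9334$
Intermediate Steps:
$X{\left(y,g \right)} = -101 + 169 g + \frac{2 g y}{-24 + y}$ ($X{\left(y,g \right)} = \left(\frac{2 g}{-24 + y} y + 169 g\right) - 101 = \left(\frac{2 g y}{-24 + y} + 169 g\right) - 101 = \left(169 g + \frac{2 g y}{-24 + y}\right) - 101 = -101 + 169 g + \frac{2 g y}{-24 + y}$)
$\frac{X{\left(209,83 \right)}}{\left(129 + 17\right) 50} = \frac{\frac{1}{-24 + 209} \left(2424 - 336648 - 21109 + 171 \cdot 83 \cdot 209\right)}{\left(129 + 17\right) 50} = \frac{\frac{1}{185} \left(2424 - 336648 - 21109 + 2966337\right)}{146 \cdot 50} = \frac{\frac{1}{185} \cdot 2611004}{7300} = \frac{2611004}{185} \cdot \frac{1}{7300} = \frac{652751}{337625}$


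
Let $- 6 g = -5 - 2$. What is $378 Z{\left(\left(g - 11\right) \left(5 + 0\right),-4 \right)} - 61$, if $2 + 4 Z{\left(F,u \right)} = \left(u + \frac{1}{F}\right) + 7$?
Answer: $\frac{18631}{590} \approx 31.578$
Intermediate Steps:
$g = \frac{7}{6}$ ($g = - \frac{-5 - 2}{6} = \left(- \frac{1}{6}\right) \left(-7\right) = \frac{7}{6} \approx 1.1667$)
$Z{\left(F,u \right)} = \frac{5}{4} + \frac{u}{4} + \frac{1}{4 F}$ ($Z{\left(F,u \right)} = - \frac{1}{2} + \frac{\left(u + \frac{1}{F}\right) + 7}{4} = - \frac{1}{2} + \frac{7 + u + \frac{1}{F}}{4} = - \frac{1}{2} + \left(\frac{7}{4} + \frac{u}{4} + \frac{1}{4 F}\right) = \frac{5}{4} + \frac{u}{4} + \frac{1}{4 F}$)
$378 Z{\left(\left(g - 11\right) \left(5 + 0\right),-4 \right)} - 61 = 378 \frac{1 + \left(\frac{7}{6} - 11\right) \left(5 + 0\right) \left(5 - 4\right)}{4 \left(\frac{7}{6} - 11\right) \left(5 + 0\right)} - 61 = 378 \frac{1 + \left(- \frac{59}{6}\right) 5 \cdot 1}{4 \left(\left(- \frac{59}{6}\right) 5\right)} - 61 = 378 \frac{1 - \frac{295}{6}}{4 \left(- \frac{295}{6}\right)} - 61 = 378 \cdot \frac{1}{4} \left(- \frac{6}{295}\right) \left(1 - \frac{295}{6}\right) - 61 = 378 \cdot \frac{1}{4} \left(- \frac{6}{295}\right) \left(- \frac{289}{6}\right) - 61 = 378 \cdot \frac{289}{1180} - 61 = \frac{54621}{590} - 61 = \frac{18631}{590}$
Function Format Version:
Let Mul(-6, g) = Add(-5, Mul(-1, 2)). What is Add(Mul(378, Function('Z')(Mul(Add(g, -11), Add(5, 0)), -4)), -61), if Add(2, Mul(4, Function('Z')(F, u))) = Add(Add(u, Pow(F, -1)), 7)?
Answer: Rational(18631, 590) ≈ 31.578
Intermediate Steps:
g = Rational(7, 6) (g = Mul(Rational(-1, 6), Add(-5, Mul(-1, 2))) = Mul(Rational(-1, 6), Add(-5, -2)) = Mul(Rational(-1, 6), -7) = Rational(7, 6) ≈ 1.1667)
Function('Z')(F, u) = Add(Rational(5, 4), Mul(Rational(1, 4), u), Mul(Rational(1, 4), Pow(F, -1))) (Function('Z')(F, u) = Add(Rational(-1, 2), Mul(Rational(1, 4), Add(Add(u, Pow(F, -1)), 7))) = Add(Rational(-1, 2), Mul(Rational(1, 4), Add(7, u, Pow(F, -1)))) = Add(Rational(-1, 2), Add(Rational(7, 4), Mul(Rational(1, 4), u), Mul(Rational(1, 4), Pow(F, -1)))) = Add(Rational(5, 4), Mul(Rational(1, 4), u), Mul(Rational(1, 4), Pow(F, -1))))
Add(Mul(378, Function('Z')(Mul(Add(g, -11), Add(5, 0)), -4)), -61) = Add(Mul(378, Mul(Rational(1, 4), Pow(Mul(Add(Rational(7, 6), -11), Add(5, 0)), -1), Add(1, Mul(Mul(Add(Rational(7, 6), -11), Add(5, 0)), Add(5, -4))))), -61) = Add(Mul(378, Mul(Rational(1, 4), Pow(Mul(Rational(-59, 6), 5), -1), Add(1, Mul(Mul(Rational(-59, 6), 5), 1)))), -61) = Add(Mul(378, Mul(Rational(1, 4), Pow(Rational(-295, 6), -1), Add(1, Mul(Rational(-295, 6), 1)))), -61) = Add(Mul(378, Mul(Rational(1, 4), Rational(-6, 295), Add(1, Rational(-295, 6)))), -61) = Add(Mul(378, Mul(Rational(1, 4), Rational(-6, 295), Rational(-289, 6))), -61) = Add(Mul(378, Rational(289, 1180)), -61) = Add(Rational(54621, 590), -61) = Rational(18631, 590)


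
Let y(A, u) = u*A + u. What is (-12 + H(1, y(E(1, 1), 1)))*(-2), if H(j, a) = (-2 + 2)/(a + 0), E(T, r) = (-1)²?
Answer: 24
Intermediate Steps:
E(T, r) = 1
y(A, u) = u + A*u (y(A, u) = A*u + u = u + A*u)
H(j, a) = 0 (H(j, a) = 0/a = 0)
(-12 + H(1, y(E(1, 1), 1)))*(-2) = (-12 + 0)*(-2) = -12*(-2) = 24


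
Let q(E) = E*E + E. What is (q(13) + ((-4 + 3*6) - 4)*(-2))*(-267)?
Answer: -43254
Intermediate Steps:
q(E) = E + E² (q(E) = E² + E = E + E²)
(q(13) + ((-4 + 3*6) - 4)*(-2))*(-267) = (13*(1 + 13) + ((-4 + 3*6) - 4)*(-2))*(-267) = (13*14 + ((-4 + 18) - 4)*(-2))*(-267) = (182 + (14 - 4)*(-2))*(-267) = (182 + 10*(-2))*(-267) = (182 - 20)*(-267) = 162*(-267) = -43254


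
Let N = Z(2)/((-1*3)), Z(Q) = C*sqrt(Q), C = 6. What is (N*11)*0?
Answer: 0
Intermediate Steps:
Z(Q) = 6*sqrt(Q)
N = -2*sqrt(2) (N = (6*sqrt(2))/((-1*3)) = (6*sqrt(2))/(-3) = (6*sqrt(2))*(-1/3) = -2*sqrt(2) ≈ -2.8284)
(N*11)*0 = (-2*sqrt(2)*11)*0 = -22*sqrt(2)*0 = 0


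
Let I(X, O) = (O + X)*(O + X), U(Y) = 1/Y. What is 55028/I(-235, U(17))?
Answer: 3975773/3988009 ≈ 0.99693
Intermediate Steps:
I(X, O) = (O + X)²
55028/I(-235, U(17)) = 55028/((1/17 - 235)²) = 55028/((-3994/17)²) = 55028/(15952036/289) = 55028*(289/15952036) = 3975773/3988009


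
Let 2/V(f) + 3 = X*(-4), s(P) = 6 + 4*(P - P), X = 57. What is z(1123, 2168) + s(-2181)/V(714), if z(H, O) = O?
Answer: 1475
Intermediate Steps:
s(P) = 6 (s(P) = 6 + 4*0 = 6 + 0 = 6)
V(f) = -2/231 (V(f) = 2/(-3 + 57*(-4)) = 2/(-3 - 228) = 2/(-231) = 2*(-1/231) = -2/231)
z(1123, 2168) + s(-2181)/V(714) = 2168 + 6/(-2/231) = 2168 + 6*(-231/2) = 2168 - 693 = 1475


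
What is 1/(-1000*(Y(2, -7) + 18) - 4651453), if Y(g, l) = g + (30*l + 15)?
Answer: -1/4476453 ≈ -2.2339e-7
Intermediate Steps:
Y(g, l) = 15 + g + 30*l (Y(g, l) = g + (15 + 30*l) = 15 + g + 30*l)
1/(-1000*(Y(2, -7) + 18) - 4651453) = 1/(-1000*((15 + 2 + 30*(-7)) + 18) - 4651453) = 1/(-1000*((15 + 2 - 210) + 18) - 4651453) = 1/(-1000*(-193 + 18) - 4651453) = 1/(-1000*(-175) - 4651453) = 1/(175000 - 4651453) = 1/(-4476453) = -1/4476453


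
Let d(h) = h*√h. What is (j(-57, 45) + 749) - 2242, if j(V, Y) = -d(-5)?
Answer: -1493 + 5*I*√5 ≈ -1493.0 + 11.18*I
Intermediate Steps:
d(h) = h^(3/2)
j(V, Y) = 5*I*√5 (j(V, Y) = -(-5)^(3/2) = -(-5)*I*√5 = 5*I*√5)
(j(-57, 45) + 749) - 2242 = (5*I*√5 + 749) - 2242 = (749 + 5*I*√5) - 2242 = -1493 + 5*I*√5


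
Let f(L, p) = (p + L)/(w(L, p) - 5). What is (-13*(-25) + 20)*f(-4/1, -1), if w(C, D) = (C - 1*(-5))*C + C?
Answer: 1725/13 ≈ 132.69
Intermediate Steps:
w(C, D) = C + C*(5 + C) (w(C, D) = (C + 5)*C + C = (5 + C)*C + C = C*(5 + C) + C = C + C*(5 + C))
f(L, p) = (L + p)/(-5 + L*(6 + L)) (f(L, p) = (p + L)/(L*(6 + L) - 5) = (L + p)/(-5 + L*(6 + L)))
(-13*(-25) + 20)*f(-4/1, -1) = (-13*(-25) + 20)*((-4/1 - 1)/(-5 + (-4/1)*(6 - 4/1))) = (325 + 20)*((-4*1 - 1)/(-5 + (-4*1)*(6 - 4*1))) = 345*((-4 - 1)/(-5 - 4*(6 - 4))) = 345*(-5/(-5 - 4*2)) = 345*(-5/(-5 - 8)) = 345*(-5/(-13)) = 345*(-1/13*(-5)) = 345*(5/13) = 1725/13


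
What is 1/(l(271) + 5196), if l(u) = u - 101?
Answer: 1/5366 ≈ 0.00018636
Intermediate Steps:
l(u) = -101 + u
1/(l(271) + 5196) = 1/((-101 + 271) + 5196) = 1/(170 + 5196) = 1/5366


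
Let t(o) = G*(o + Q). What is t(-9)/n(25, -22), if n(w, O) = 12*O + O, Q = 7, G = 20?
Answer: 20/143 ≈ 0.13986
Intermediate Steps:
n(w, O) = 13*O
t(o) = 140 + 20*o (t(o) = 20*(o + 7) = 20*(7 + o) = 140 + 20*o)
t(-9)/n(25, -22) = (140 + 20*(-9))/((13*(-22))) = (140 - 180)/(-286) = -40*(-1/286) = 20/143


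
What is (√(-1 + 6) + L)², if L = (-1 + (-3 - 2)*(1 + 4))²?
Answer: (676 + √5)² ≈ 4.6000e+5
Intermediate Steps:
L = 676 (L = (-1 - 5*5)² = (-1 - 25)² = (-26)² = 676)
(√(-1 + 6) + L)² = (√(-1 + 6) + 676)² = (√5 + 676)² = (676 + √5)²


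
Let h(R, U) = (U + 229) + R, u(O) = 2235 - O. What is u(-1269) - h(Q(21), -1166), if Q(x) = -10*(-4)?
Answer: 4401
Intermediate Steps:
Q(x) = 40
h(R, U) = 229 + R + U (h(R, U) = (229 + U) + R = 229 + R + U)
u(-1269) - h(Q(21), -1166) = (2235 - 1*(-1269)) - (229 + 40 - 1166) = (2235 + 1269) - 1*(-897) = 3504 + 897 = 4401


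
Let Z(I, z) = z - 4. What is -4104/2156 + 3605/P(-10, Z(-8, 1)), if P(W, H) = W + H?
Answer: -1956433/7007 ≈ -279.21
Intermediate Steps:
Z(I, z) = -4 + z
P(W, H) = H + W
-4104/2156 + 3605/P(-10, Z(-8, 1)) = -4104/2156 + 3605/((-4 + 1) - 10) = -4104*1/2156 + 3605/(-3 - 10) = -1026/539 + 3605/(-13) = -1026/539 + 3605*(-1/13) = -1026/539 - 3605/13 = -1956433/7007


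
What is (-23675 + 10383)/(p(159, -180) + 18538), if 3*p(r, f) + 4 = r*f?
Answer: -19938/13495 ≈ -1.4774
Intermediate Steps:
p(r, f) = -4/3 + f*r/3 (p(r, f) = -4/3 + (r*f)/3 = -4/3 + (f*r)/3 = -4/3 + f*r/3)
(-23675 + 10383)/(p(159, -180) + 18538) = (-23675 + 10383)/((-4/3 + (⅓)*(-180)*159) + 18538) = -13292/((-4/3 - 9540) + 18538) = -13292/(-28624/3 + 18538) = -13292/26990/3 = -13292*3/26990 = -19938/13495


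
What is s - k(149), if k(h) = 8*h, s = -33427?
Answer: -34619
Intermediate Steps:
s - k(149) = -33427 - 8*149 = -33427 - 1*1192 = -33427 - 1192 = -34619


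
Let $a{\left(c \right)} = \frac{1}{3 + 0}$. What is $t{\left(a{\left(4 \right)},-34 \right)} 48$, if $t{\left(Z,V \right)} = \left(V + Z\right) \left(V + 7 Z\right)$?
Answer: $\frac{153520}{3} \approx 51173.0$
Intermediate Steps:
$a{\left(c \right)} = \frac{1}{3}$
$t{\left(a{\left(4 \right)},-34 \right)} 48 = \left(\left(-34\right)^{2} + \frac{7}{9} + 8 \left(-34\right) \frac{1}{3}\right) 48 = \left(1156 + 7 \cdot \frac{1}{9} - \frac{272}{3}\right) 48 = \left(1156 + \frac{7}{9} - \frac{272}{3}\right) 48 = \frac{9595}{9} \cdot 48 = \frac{153520}{3}$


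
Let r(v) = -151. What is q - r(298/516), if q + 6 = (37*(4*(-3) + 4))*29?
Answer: -8439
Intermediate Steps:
q = -8590 (q = -6 + (37*(4*(-3) + 4))*29 = -6 + (37*(-12 + 4))*29 = -6 + (37*(-8))*29 = -6 - 296*29 = -6 - 8584 = -8590)
q - r(298/516) = -8590 - 1*(-151) = -8590 + 151 = -8439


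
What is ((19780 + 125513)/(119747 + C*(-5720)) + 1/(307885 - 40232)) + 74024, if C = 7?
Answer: 526417802488380/7111272557 ≈ 74026.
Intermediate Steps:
((19780 + 125513)/(119747 + C*(-5720)) + 1/(307885 - 40232)) + 74024 = ((19780 + 125513)/(119747 + 7*(-5720)) + 1/(307885 - 40232)) + 74024 = (145293/(119747 - 40040) + 1/267653) + 74024 = (145293/79707 + 1/267653) + 74024 = (145293*(1/79707) + 1/267653) + 74024 = (48431/26569 + 1/267653) + 74024 = 12962729012/7111272557 + 74024 = 526417802488380/7111272557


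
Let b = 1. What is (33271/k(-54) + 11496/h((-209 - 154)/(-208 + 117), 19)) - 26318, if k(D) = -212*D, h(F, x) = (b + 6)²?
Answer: -14629898249/560952 ≈ -26080.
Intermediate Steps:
h(F, x) = 49 (h(F, x) = (1 + 6)² = 7² = 49)
(33271/k(-54) + 11496/h((-209 - 154)/(-208 + 117), 19)) - 26318 = (33271/((-212*(-54))) + 11496/49) - 26318 = (33271/11448 + 11496*(1/49)) - 26318 = (33271*(1/11448) + 11496/49) - 26318 = (33271/11448 + 11496/49) - 26318 = 133236487/560952 - 26318 = -14629898249/560952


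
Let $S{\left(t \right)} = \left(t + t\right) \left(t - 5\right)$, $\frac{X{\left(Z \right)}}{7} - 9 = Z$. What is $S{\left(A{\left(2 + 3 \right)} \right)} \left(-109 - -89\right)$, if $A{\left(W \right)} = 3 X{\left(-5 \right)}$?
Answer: $-265440$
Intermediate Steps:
$X{\left(Z \right)} = 63 + 7 Z$
$A{\left(W \right)} = 84$ ($A{\left(W \right)} = 3 \left(63 + 7 \left(-5\right)\right) = 3 \left(63 - 35\right) = 3 \cdot 28 = 84$)
$S{\left(t \right)} = 2 t \left(-5 + t\right)$
$S{\left(A{\left(2 + 3 \right)} \right)} \left(-109 - -89\right) = 2 \cdot 84 \left(-5 + 84\right) \left(-109 - -89\right) = 2 \cdot 84 \cdot 79 \left(-109 + 89\right) = 13272 \left(-20\right) = -265440$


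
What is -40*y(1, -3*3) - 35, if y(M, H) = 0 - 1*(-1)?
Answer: -75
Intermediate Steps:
y(M, H) = 1 (y(M, H) = 0 + 1 = 1)
-40*y(1, -3*3) - 35 = -40*1 - 35 = -40 - 35 = -75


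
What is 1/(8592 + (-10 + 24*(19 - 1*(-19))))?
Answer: 1/9494 ≈ 0.00010533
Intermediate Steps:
1/(8592 + (-10 + 24*(19 - 1*(-19)))) = 1/(8592 + (-10 + 24*(19 + 19))) = 1/(8592 + (-10 + 24*38)) = 1/(8592 + (-10 + 912)) = 1/(8592 + 902) = 1/9494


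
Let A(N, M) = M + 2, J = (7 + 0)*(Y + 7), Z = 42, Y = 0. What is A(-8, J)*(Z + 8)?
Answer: 2550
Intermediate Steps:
J = 49 (J = (7 + 0)*(0 + 7) = 7*7 = 49)
A(N, M) = 2 + M
A(-8, J)*(Z + 8) = (2 + 49)*(42 + 8) = 51*50 = 2550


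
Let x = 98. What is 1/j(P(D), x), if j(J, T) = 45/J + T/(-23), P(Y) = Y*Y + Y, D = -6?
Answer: -46/127 ≈ -0.36220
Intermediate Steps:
P(Y) = Y + Y² (P(Y) = Y² + Y = Y + Y²)
j(J, T) = 45/J - T/23 (j(J, T) = 45/J + T*(-1/23) = 45/J - T/23)
1/j(P(D), x) = 1/(45/((-6*(1 - 6))) - 1/23*98) = 1/(45/((-6*(-5))) - 98/23) = 1/(45/30 - 98/23) = 1/(45*(1/30) - 98/23) = 1/(3/2 - 98/23) = 1/(-127/46) = -46/127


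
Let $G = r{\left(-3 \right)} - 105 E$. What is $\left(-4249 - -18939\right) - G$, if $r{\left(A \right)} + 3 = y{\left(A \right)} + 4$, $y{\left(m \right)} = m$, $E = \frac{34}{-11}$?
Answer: $\frac{158042}{11} \approx 14367.0$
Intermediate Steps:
$E = - \frac{34}{11}$ ($E = 34 \left(- \frac{1}{11}\right) = - \frac{34}{11} \approx -3.0909$)
$r{\left(A \right)} = 1 + A$ ($r{\left(A \right)} = -3 + \left(A + 4\right) = -3 + \left(4 + A\right) = 1 + A$)
$G = \frac{3548}{11}$ ($G = \left(1 - 3\right) - - \frac{3570}{11} = -2 + \frac{3570}{11} = \frac{3548}{11} \approx 322.55$)
$\left(-4249 - -18939\right) - G = \left(-4249 - -18939\right) - \frac{3548}{11} = \left(-4249 + 18939\right) - \frac{3548}{11} = 14690 - \frac{3548}{11} = \frac{158042}{11}$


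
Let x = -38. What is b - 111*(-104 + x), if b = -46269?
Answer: -30507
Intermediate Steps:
b - 111*(-104 + x) = -46269 - 111*(-104 - 38) = -46269 - 111*(-142) = -46269 + 15762 = -30507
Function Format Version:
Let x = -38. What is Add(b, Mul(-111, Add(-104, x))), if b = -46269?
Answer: -30507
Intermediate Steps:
Add(b, Mul(-111, Add(-104, x))) = Add(-46269, Mul(-111, Add(-104, -38))) = Add(-46269, Mul(-111, -142)) = Add(-46269, 15762) = -30507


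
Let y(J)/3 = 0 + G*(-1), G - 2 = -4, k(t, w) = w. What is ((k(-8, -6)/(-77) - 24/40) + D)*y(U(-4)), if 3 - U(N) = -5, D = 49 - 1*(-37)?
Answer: 197454/385 ≈ 512.87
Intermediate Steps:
D = 86 (D = 49 + 37 = 86)
U(N) = 8 (U(N) = 3 - 1*(-5) = 3 + 5 = 8)
G = -2 (G = 2 - 4 = -2)
y(J) = 6 (y(J) = 3*(0 - 2*(-1)) = 3*(0 + 2) = 3*2 = 6)
((k(-8, -6)/(-77) - 24/40) + D)*y(U(-4)) = ((-6/(-77) - 24/40) + 86)*6 = ((-6*(-1/77) - 24*1/40) + 86)*6 = ((6/77 - ⅗) + 86)*6 = (-201/385 + 86)*6 = (32909/385)*6 = 197454/385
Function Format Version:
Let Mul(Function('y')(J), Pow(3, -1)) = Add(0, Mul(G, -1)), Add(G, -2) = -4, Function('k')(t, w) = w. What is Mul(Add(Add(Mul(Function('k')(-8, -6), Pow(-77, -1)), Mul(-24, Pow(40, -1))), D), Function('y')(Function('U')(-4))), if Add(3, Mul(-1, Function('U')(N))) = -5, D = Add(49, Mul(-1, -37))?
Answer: Rational(197454, 385) ≈ 512.87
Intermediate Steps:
D = 86 (D = Add(49, 37) = 86)
Function('U')(N) = 8 (Function('U')(N) = Add(3, Mul(-1, -5)) = Add(3, 5) = 8)
G = -2 (G = Add(2, -4) = -2)
Function('y')(J) = 6 (Function('y')(J) = Mul(3, Add(0, Mul(-2, -1))) = Mul(3, Add(0, 2)) = Mul(3, 2) = 6)
Mul(Add(Add(Mul(Function('k')(-8, -6), Pow(-77, -1)), Mul(-24, Pow(40, -1))), D), Function('y')(Function('U')(-4))) = Mul(Add(Add(Mul(-6, Pow(-77, -1)), Mul(-24, Pow(40, -1))), 86), 6) = Mul(Add(Add(Mul(-6, Rational(-1, 77)), Mul(-24, Rational(1, 40))), 86), 6) = Mul(Add(Add(Rational(6, 77), Rational(-3, 5)), 86), 6) = Mul(Add(Rational(-201, 385), 86), 6) = Mul(Rational(32909, 385), 6) = Rational(197454, 385)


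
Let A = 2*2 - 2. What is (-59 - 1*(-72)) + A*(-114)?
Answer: -215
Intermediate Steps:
A = 2 (A = 4 - 2 = 2)
(-59 - 1*(-72)) + A*(-114) = (-59 - 1*(-72)) + 2*(-114) = (-59 + 72) - 228 = 13 - 228 = -215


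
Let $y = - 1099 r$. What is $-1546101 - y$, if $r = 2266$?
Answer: $944233$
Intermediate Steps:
$y = -2490334$ ($y = \left(-1099\right) 2266 = -2490334$)
$-1546101 - y = -1546101 - -2490334 = -1546101 + 2490334 = 944233$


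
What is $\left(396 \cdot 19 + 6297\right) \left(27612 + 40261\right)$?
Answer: $938072733$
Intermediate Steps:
$\left(396 \cdot 19 + 6297\right) \left(27612 + 40261\right) = \left(7524 + 6297\right) 67873 = 13821 \cdot 67873 = 938072733$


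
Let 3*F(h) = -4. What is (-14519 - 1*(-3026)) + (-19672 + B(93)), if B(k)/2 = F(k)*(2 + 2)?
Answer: -93527/3 ≈ -31176.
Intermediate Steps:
F(h) = -4/3 (F(h) = (⅓)*(-4) = -4/3)
B(k) = -32/3 (B(k) = 2*(-4*(2 + 2)/3) = 2*(-4/3*4) = 2*(-16/3) = -32/3)
(-14519 - 1*(-3026)) + (-19672 + B(93)) = (-14519 - 1*(-3026)) + (-19672 - 32/3) = (-14519 + 3026) - 59048/3 = -11493 - 59048/3 = -93527/3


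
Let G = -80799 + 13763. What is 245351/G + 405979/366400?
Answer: -15670349539/6140497600 ≈ -2.5520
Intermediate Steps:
G = -67036
245351/G + 405979/366400 = 245351/(-67036) + 405979/366400 = 245351*(-1/67036) + 405979*(1/366400) = -245351/67036 + 405979/366400 = -15670349539/6140497600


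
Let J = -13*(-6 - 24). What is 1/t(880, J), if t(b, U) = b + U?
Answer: 1/1270 ≈ 0.00078740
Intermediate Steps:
J = 390 (J = -13*(-30) = 390)
t(b, U) = U + b
1/t(880, J) = 1/(390 + 880) = 1/1270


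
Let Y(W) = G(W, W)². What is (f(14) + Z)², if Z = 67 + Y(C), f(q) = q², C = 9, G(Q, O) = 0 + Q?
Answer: 118336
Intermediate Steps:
G(Q, O) = Q
Y(W) = W²
Z = 148 (Z = 67 + 9² = 67 + 81 = 148)
(f(14) + Z)² = (14² + 148)² = (196 + 148)² = 344² = 118336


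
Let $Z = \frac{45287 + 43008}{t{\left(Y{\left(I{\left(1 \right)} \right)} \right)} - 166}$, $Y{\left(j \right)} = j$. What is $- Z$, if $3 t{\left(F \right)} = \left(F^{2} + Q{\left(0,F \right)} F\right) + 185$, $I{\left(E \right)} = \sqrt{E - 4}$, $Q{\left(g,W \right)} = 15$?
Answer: $\frac{83703660}{100531} + \frac{3973275 i \sqrt{3}}{100531} \approx 832.62 + 68.456 i$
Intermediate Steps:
$I{\left(E \right)} = \sqrt{-4 + E}$
$t{\left(F \right)} = \frac{185}{3} + 5 F + \frac{F^{2}}{3}$ ($t{\left(F \right)} = \frac{\left(F^{2} + 15 F\right) + 185}{3} = \frac{185 + F^{2} + 15 F}{3} = \frac{185}{3} + 5 F + \frac{F^{2}}{3}$)
$Z = \frac{88295}{- \frac{316}{3} + 5 i \sqrt{3}}$ ($Z = \frac{45287 + 43008}{\left(\frac{185}{3} + 5 \sqrt{-4 + 1} + \frac{\left(\sqrt{-4 + 1}\right)^{2}}{3}\right) - 166} = \frac{88295}{\left(\frac{185}{3} + 5 \sqrt{-3} + \frac{\left(\sqrt{-3}\right)^{2}}{3}\right) - 166} = \frac{88295}{\left(\frac{185}{3} + 5 i \sqrt{3} + \frac{\left(i \sqrt{3}\right)^{2}}{3}\right) - 166} = \frac{88295}{\left(\frac{185}{3} + 5 i \sqrt{3} + \frac{1}{3} \left(-3\right)\right) - 166} = \frac{88295}{\left(\frac{185}{3} + 5 i \sqrt{3} - 1\right) - 166} = \frac{88295}{\left(\frac{182}{3} + 5 i \sqrt{3}\right) - 166} = \frac{88295}{- \frac{316}{3} + 5 i \sqrt{3}} \approx -832.62 - 68.456 i$)
$- Z = - (- \frac{83703660}{100531} - \frac{3973275 i \sqrt{3}}{100531}) = \frac{83703660}{100531} + \frac{3973275 i \sqrt{3}}{100531}$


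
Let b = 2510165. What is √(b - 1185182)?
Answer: √1324983 ≈ 1151.1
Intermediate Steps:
√(b - 1185182) = √(2510165 - 1185182) = √1324983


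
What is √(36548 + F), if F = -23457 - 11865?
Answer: √1226 ≈ 35.014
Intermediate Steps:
F = -35322
√(36548 + F) = √(36548 - 35322) = √1226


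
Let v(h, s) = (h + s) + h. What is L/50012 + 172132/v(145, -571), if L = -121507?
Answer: -8642809051/14053372 ≈ -615.00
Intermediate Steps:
v(h, s) = s + 2*h
L/50012 + 172132/v(145, -571) = -121507/50012 + 172132/(-571 + 2*145) = -121507*1/50012 + 172132/(-571 + 290) = -121507/50012 + 172132/(-281) = -121507/50012 + 172132*(-1/281) = -121507/50012 - 172132/281 = -8642809051/14053372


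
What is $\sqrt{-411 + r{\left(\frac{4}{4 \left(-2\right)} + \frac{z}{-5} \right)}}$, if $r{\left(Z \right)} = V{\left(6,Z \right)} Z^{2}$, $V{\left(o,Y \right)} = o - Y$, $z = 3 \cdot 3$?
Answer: $\frac{i \sqrt{3670930}}{100} \approx 19.16 i$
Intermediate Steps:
$z = 9$
$r{\left(Z \right)} = Z^{2} \left(6 - Z\right)$ ($r{\left(Z \right)} = \left(6 - Z\right) Z^{2} = Z^{2} \left(6 - Z\right)$)
$\sqrt{-411 + r{\left(\frac{4}{4 \left(-2\right)} + \frac{z}{-5} \right)}} = \sqrt{-411 + \left(\frac{4}{4 \left(-2\right)} + \frac{9}{-5}\right)^{2} \left(6 - \left(\frac{4}{4 \left(-2\right)} + \frac{9}{-5}\right)\right)} = \sqrt{-411 + \left(\frac{4}{-8} + 9 \left(- \frac{1}{5}\right)\right)^{2} \left(6 - \left(\frac{4}{-8} + 9 \left(- \frac{1}{5}\right)\right)\right)} = \sqrt{-411 + \left(4 \left(- \frac{1}{8}\right) - \frac{9}{5}\right)^{2} \left(6 - \left(4 \left(- \frac{1}{8}\right) - \frac{9}{5}\right)\right)} = \sqrt{-411 + \left(- \frac{1}{2} - \frac{9}{5}\right)^{2} \left(6 - \left(- \frac{1}{2} - \frac{9}{5}\right)\right)} = \sqrt{-411 + \left(- \frac{23}{10}\right)^{2} \left(6 - - \frac{23}{10}\right)} = \sqrt{-411 + \frac{529 \left(6 + \frac{23}{10}\right)}{100}} = \sqrt{-411 + \frac{529}{100} \cdot \frac{83}{10}} = \sqrt{-411 + \frac{43907}{1000}} = \sqrt{- \frac{367093}{1000}} = \frac{i \sqrt{3670930}}{100}$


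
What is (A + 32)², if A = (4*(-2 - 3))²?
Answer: 186624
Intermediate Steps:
A = 400 (A = (4*(-5))² = (-20)² = 400)
(A + 32)² = (400 + 32)² = 432² = 186624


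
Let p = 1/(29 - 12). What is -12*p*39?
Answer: -468/17 ≈ -27.529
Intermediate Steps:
p = 1/17 ≈ 0.058824
-12*p*39 = -12*1/17*39 = -12/17*39 = -468/17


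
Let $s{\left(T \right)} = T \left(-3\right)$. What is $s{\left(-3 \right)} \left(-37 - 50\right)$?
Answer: $-783$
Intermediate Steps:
$s{\left(T \right)} = - 3 T$
$s{\left(-3 \right)} \left(-37 - 50\right) = \left(-3\right) \left(-3\right) \left(-37 - 50\right) = 9 \left(-87\right) = -783$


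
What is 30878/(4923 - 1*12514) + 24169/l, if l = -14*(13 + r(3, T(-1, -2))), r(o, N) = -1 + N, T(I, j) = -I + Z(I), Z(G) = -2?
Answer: -188222091/1169014 ≈ -161.01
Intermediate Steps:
T(I, j) = -2 - I (T(I, j) = -I - 2 = -2 - I)
l = -154 (l = -14*(13 + (-1 + (-2 - 1*(-1)))) = -14*(13 + (-1 + (-2 + 1))) = -14*(13 + (-1 - 1)) = -14*(13 - 2) = -14*11 = -154)
30878/(4923 - 1*12514) + 24169/l = 30878/(4923 - 1*12514) + 24169/(-154) = 30878/(4923 - 12514) + 24169*(-1/154) = 30878/(-7591) - 24169/154 = 30878*(-1/7591) - 24169/154 = -30878/7591 - 24169/154 = -188222091/1169014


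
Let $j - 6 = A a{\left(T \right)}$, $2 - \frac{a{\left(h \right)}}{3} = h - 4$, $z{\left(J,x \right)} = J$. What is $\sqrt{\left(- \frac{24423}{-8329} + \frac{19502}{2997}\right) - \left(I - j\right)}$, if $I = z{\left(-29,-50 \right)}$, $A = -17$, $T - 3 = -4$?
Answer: $\frac{133 i \sqrt{135926789629}}{2773557} \approx 17.679 i$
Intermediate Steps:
$T = -1$ ($T = 3 - 4 = -1$)
$I = -29$
$a{\left(h \right)} = 18 - 3 h$ ($a{\left(h \right)} = 6 - 3 \left(h - 4\right) = 6 - 3 \left(-4 + h\right) = 6 - \left(-12 + 3 h\right) = 18 - 3 h$)
$j = -351$ ($j = 6 - 17 \left(18 - -3\right) = 6 - 17 \left(18 + 3\right) = 6 - 357 = -351$)
$\sqrt{\left(- \frac{24423}{-8329} + \frac{19502}{2997}\right) - \left(I - j\right)} = \sqrt{\left(- \frac{24423}{-8329} + \frac{19502}{2997}\right) - 322} = \sqrt{\left(\left(-24423\right) \left(- \frac{1}{8329}\right) + 19502 \cdot \frac{1}{2997}\right) + \left(-351 + 29\right)} = \sqrt{\left(\frac{24423}{8329} + \frac{19502}{2997}\right) - 322} = \sqrt{\frac{235627889}{24962013} - 322} = \sqrt{- \frac{7802140297}{24962013}} = \frac{133 i \sqrt{135926789629}}{2773557}$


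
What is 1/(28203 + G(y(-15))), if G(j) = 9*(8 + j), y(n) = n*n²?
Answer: -1/2100 ≈ -0.00047619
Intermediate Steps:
y(n) = n³
G(j) = 72 + 9*j
1/(28203 + G(y(-15))) = 1/(28203 + (72 + 9*(-15)³)) = 1/(28203 + (72 + 9*(-3375))) = 1/(28203 + (72 - 30375)) = 1/(28203 - 30303) = 1/(-2100) = -1/2100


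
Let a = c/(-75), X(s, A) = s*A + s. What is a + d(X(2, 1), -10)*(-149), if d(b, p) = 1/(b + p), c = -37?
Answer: 3799/150 ≈ 25.327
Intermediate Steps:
X(s, A) = s + A*s (X(s, A) = A*s + s = s + A*s)
a = 37/75 (a = -37/(-75) = -37*(-1/75) = 37/75 ≈ 0.49333)
a + d(X(2, 1), -10)*(-149) = 37/75 - 149/(2*(1 + 1) - 10) = 37/75 - 149/(2*2 - 10) = 37/75 - 149/(4 - 10) = 37/75 - 149/(-6) = 37/75 - ⅙*(-149) = 37/75 + 149/6 = 3799/150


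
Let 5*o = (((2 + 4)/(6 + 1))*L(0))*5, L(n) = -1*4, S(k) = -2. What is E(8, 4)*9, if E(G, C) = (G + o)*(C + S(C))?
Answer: 576/7 ≈ 82.286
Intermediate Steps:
L(n) = -4
o = -24/7 (o = ((((2 + 4)/(6 + 1))*(-4))*5)/5 = (((6/7)*(-4))*5)/5 = (-24/7*5)/5 = (⅕)*(-120/7) = -24/7 ≈ -3.4286)
E(G, C) = (-2 + C)*(-24/7 + G) (E(G, C) = (G - 24/7)*(C - 2) = (-24/7 + G)*(-2 + C) = (-2 + C)*(-24/7 + G))
E(8, 4)*9 = (48/7 - 2*8 - 24/7*4 + 4*8)*9 = (48/7 - 16 - 96/7 + 32)*9 = (64/7)*9 = 576/7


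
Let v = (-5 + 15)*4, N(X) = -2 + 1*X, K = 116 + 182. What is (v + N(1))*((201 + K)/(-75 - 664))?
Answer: -19461/739 ≈ -26.334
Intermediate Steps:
K = 298
N(X) = -2 + X
v = 40 (v = 10*4 = 40)
(v + N(1))*((201 + K)/(-75 - 664)) = (40 + (-2 + 1))*((201 + 298)/(-75 - 664)) = (40 - 1)*(499/(-739)) = 39*(499*(-1/739)) = 39*(-499/739) = -19461/739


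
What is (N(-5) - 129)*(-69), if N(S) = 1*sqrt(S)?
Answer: 8901 - 69*I*sqrt(5) ≈ 8901.0 - 154.29*I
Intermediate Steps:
N(S) = sqrt(S)
(N(-5) - 129)*(-69) = (sqrt(-5) - 129)*(-69) = (I*sqrt(5) - 129)*(-69) = (-129 + I*sqrt(5))*(-69) = 8901 - 69*I*sqrt(5)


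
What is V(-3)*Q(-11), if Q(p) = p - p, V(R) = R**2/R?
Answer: 0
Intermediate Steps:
V(R) = R
Q(p) = 0
V(-3)*Q(-11) = -3*0 = 0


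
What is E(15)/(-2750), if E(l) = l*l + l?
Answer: -24/275 ≈ -0.087273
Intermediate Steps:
E(l) = l + l² (E(l) = l² + l = l + l²)
E(15)/(-2750) = (15*(1 + 15))/(-2750) = (15*16)*(-1/2750) = 240*(-1/2750) = -24/275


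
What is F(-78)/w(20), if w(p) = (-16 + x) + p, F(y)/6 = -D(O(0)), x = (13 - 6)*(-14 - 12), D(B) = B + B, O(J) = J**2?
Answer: 0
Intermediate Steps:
D(B) = 2*B
x = -182 (x = 7*(-26) = -182)
F(y) = 0 (F(y) = 6*(-2*0**2) = 6*(-2*0) = 6*(-1*0) = 6*0 = 0)
w(p) = -198 + p (w(p) = (-16 - 182) + p = -198 + p)
F(-78)/w(20) = 0/(-198 + 20) = 0/(-178) = 0*(-1/178) = 0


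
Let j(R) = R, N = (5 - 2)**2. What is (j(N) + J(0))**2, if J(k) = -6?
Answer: 9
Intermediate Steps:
N = 9 (N = 3**2 = 9)
(j(N) + J(0))**2 = (9 - 6)**2 = 3**2 = 9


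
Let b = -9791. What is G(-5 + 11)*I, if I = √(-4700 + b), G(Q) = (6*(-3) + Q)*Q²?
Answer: -432*I*√14491 ≈ -52004.0*I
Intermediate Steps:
G(Q) = Q²*(-18 + Q) (G(Q) = (-18 + Q)*Q² = Q²*(-18 + Q))
I = I*√14491 (I = √(-4700 - 9791) = √(-14491) = I*√14491 ≈ 120.38*I)
G(-5 + 11)*I = ((-5 + 11)²*(-18 + (-5 + 11)))*(I*√14491) = (6²*(-18 + 6))*(I*√14491) = (36*(-12))*(I*√14491) = -432*I*√14491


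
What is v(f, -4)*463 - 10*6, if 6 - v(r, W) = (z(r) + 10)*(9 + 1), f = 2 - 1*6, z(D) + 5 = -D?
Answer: -38952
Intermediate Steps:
z(D) = -5 - D
f = -4 (f = 2 - 6 = -4)
v(r, W) = -44 + 10*r (v(r, W) = 6 - ((-5 - r) + 10)*(9 + 1) = 6 - (5 - r)*10 = 6 - (50 - 10*r) = 6 + (-50 + 10*r) = -44 + 10*r)
v(f, -4)*463 - 10*6 = (-44 + 10*(-4))*463 - 10*6 = (-44 - 40)*463 - 60 = -84*463 - 60 = -38892 - 60 = -38952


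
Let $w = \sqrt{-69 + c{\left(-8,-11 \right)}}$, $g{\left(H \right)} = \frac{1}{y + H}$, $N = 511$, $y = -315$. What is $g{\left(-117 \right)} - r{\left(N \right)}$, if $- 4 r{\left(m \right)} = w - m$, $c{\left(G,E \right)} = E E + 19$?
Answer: $- \frac{55189}{432} + \frac{\sqrt{71}}{4} \approx -125.65$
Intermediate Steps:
$c{\left(G,E \right)} = 19 + E^{2}$ ($c{\left(G,E \right)} = E^{2} + 19 = 19 + E^{2}$)
$g{\left(H \right)} = \frac{1}{-315 + H}$
$w = \sqrt{71}$ ($w = \sqrt{-69 + \left(19 + \left(-11\right)^{2}\right)} = \sqrt{-69 + \left(19 + 121\right)} = \sqrt{-69 + 140} = \sqrt{71} \approx 8.4261$)
$r{\left(m \right)} = - \frac{\sqrt{71}}{4} + \frac{m}{4}$ ($r{\left(m \right)} = - \frac{\sqrt{71} - m}{4} = - \frac{\sqrt{71}}{4} + \frac{m}{4}$)
$g{\left(-117 \right)} - r{\left(N \right)} = \frac{1}{-315 - 117} - \left(- \frac{\sqrt{71}}{4} + \frac{1}{4} \cdot 511\right) = \frac{1}{-432} - \left(- \frac{\sqrt{71}}{4} + \frac{511}{4}\right) = - \frac{1}{432} - \left(\frac{511}{4} - \frac{\sqrt{71}}{4}\right) = - \frac{55189}{432} + \frac{\sqrt{71}}{4}$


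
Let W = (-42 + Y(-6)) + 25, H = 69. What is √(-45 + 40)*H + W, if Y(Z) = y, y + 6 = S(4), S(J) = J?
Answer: -19 + 69*I*√5 ≈ -19.0 + 154.29*I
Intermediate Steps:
y = -2 (y = -6 + 4 = -2)
Y(Z) = -2
W = -19 (W = (-42 - 2) + 25 = -44 + 25 = -19)
√(-45 + 40)*H + W = √(-45 + 40)*69 - 19 = √(-5)*69 - 19 = (I*√5)*69 - 19 = 69*I*√5 - 19 = -19 + 69*I*√5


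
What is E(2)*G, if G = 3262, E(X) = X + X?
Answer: 13048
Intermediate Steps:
E(X) = 2*X
E(2)*G = (2*2)*3262 = 4*3262 = 13048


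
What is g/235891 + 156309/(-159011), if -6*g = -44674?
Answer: -107063830250/112527791403 ≈ -0.95144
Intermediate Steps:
g = 22337/3 (g = -1/6*(-44674) = 22337/3 ≈ 7445.7)
g/235891 + 156309/(-159011) = (22337/3)/235891 + 156309/(-159011) = (22337/3)*(1/235891) + 156309*(-1/159011) = 22337/707673 - 156309/159011 = -107063830250/112527791403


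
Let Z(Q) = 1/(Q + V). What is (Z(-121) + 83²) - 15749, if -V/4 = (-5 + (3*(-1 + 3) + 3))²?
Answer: -1639101/185 ≈ -8860.0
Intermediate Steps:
V = -64 (V = -4*(-5 + (3*(-1 + 3) + 3))² = -4*(-5 + (3*2 + 3))² = -4*(-5 + (6 + 3))² = -4*(-5 + 9)² = -4*4² = -4*16 = -64)
Z(Q) = 1/(-64 + Q) (Z(Q) = 1/(Q - 64) = 1/(-64 + Q))
(Z(-121) + 83²) - 15749 = (1/(-64 - 121) + 83²) - 15749 = (1/(-185) + 6889) - 15749 = (-1/185 + 6889) - 15749 = 1274464/185 - 15749 = -1639101/185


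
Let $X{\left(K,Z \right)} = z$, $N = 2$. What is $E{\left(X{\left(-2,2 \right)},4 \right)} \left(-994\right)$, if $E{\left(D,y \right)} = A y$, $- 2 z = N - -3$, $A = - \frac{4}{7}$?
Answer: $2272$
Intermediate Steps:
$A = - \frac{4}{7}$ ($A = \left(-4\right) \frac{1}{7} = - \frac{4}{7} \approx -0.57143$)
$z = - \frac{5}{2}$ ($z = - \frac{2 - -3}{2} = - \frac{2 + 3}{2} = \left(- \frac{1}{2}\right) 5 = - \frac{5}{2} \approx -2.5$)
$X{\left(K,Z \right)} = - \frac{5}{2}$
$E{\left(D,y \right)} = - \frac{4 y}{7}$
$E{\left(X{\left(-2,2 \right)},4 \right)} \left(-994\right) = \left(- \frac{4}{7}\right) 4 \left(-994\right) = \left(- \frac{16}{7}\right) \left(-994\right) = 2272$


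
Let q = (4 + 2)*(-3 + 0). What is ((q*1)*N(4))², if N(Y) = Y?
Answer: 5184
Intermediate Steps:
q = -18 (q = 6*(-3) = -18)
((q*1)*N(4))² = (-18*1*4)² = (-18*4)² = (-72)² = 5184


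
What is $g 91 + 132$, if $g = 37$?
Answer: $3499$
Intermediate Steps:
$g 91 + 132 = 37 \cdot 91 + 132 = 3367 + 132 = 3499$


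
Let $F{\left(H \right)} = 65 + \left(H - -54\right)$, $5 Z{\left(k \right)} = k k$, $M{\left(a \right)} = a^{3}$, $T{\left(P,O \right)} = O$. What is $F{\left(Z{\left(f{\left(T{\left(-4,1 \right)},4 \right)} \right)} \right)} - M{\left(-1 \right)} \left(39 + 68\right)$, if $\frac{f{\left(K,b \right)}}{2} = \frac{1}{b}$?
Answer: $\frac{4521}{20} \approx 226.05$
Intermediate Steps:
$f{\left(K,b \right)} = \frac{2}{b}$
$Z{\left(k \right)} = \frac{k^{2}}{5}$ ($Z{\left(k \right)} = \frac{k k}{5} = \frac{k^{2}}{5}$)
$F{\left(H \right)} = 119 + H$ ($F{\left(H \right)} = 65 + \left(H + 54\right) = 65 + \left(54 + H\right) = 119 + H$)
$F{\left(Z{\left(f{\left(T{\left(-4,1 \right)},4 \right)} \right)} \right)} - M{\left(-1 \right)} \left(39 + 68\right) = \left(119 + \frac{\left(\frac{2}{4}\right)^{2}}{5}\right) - \left(-1\right)^{3} \left(39 + 68\right) = \left(119 + \frac{\left(2 \cdot \frac{1}{4}\right)^{2}}{5}\right) - \left(-1\right) 107 = \left(119 + \frac{1}{5 \cdot 4}\right) - -107 = \left(119 + \frac{1}{5} \cdot \frac{1}{4}\right) + 107 = \left(119 + \frac{1}{20}\right) + 107 = \frac{2381}{20} + 107 = \frac{4521}{20}$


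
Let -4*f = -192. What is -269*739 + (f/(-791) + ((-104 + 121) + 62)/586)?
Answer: -92144762705/463526 ≈ -1.9879e+5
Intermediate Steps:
f = 48 (f = -¼*(-192) = 48)
-269*739 + (f/(-791) + ((-104 + 121) + 62)/586) = -269*739 + (48/(-791) + ((-104 + 121) + 62)/586) = -198791 + (48*(-1/791) + (17 + 62)*(1/586)) = -198791 + (-48/791 + 79*(1/586)) = -198791 + (-48/791 + 79/586) = -198791 + 34361/463526 = -92144762705/463526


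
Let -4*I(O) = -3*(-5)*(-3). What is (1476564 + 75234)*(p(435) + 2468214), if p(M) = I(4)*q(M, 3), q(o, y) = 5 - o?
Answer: 3822662725947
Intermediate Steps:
I(O) = 45/4 (I(O) = -(-3*(-5))*(-3)/4 = -15*(-3)/4 = -¼*(-45) = 45/4)
p(M) = 225/4 - 45*M/4 (p(M) = 45*(5 - M)/4 = 225/4 - 45*M/4)
(1476564 + 75234)*(p(435) + 2468214) = (1476564 + 75234)*((225/4 - 45/4*435) + 2468214) = 1551798*((225/4 - 19575/4) + 2468214) = 1551798*(-9675/2 + 2468214) = 1551798*(4926753/2) = 3822662725947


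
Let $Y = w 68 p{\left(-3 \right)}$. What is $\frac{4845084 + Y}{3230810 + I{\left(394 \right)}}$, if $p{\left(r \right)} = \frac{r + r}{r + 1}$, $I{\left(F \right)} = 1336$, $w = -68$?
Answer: $\frac{805202}{538691} \approx 1.4947$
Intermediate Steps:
$p{\left(r \right)} = \frac{2 r}{1 + r}$
$Y = -13872$ ($Y = \left(-68\right) 68 \cdot 2 \left(-3\right) \frac{1}{1 - 3} = - 4624 \cdot 2 \left(-3\right) \frac{1}{-2} = - 4624 \cdot 2 \left(-3\right) \left(- \frac{1}{2}\right) = \left(-4624\right) 3 = -13872$)
$\frac{4845084 + Y}{3230810 + I{\left(394 \right)}} = \frac{4845084 - 13872}{3230810 + 1336} = \frac{4831212}{3232146} = 4831212 \cdot \frac{1}{3232146} = \frac{805202}{538691}$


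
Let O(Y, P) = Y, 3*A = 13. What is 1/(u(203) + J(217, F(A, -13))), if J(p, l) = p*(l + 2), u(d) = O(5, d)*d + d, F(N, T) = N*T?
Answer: -3/31717 ≈ -9.4587e-5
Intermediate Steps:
A = 13/3 (A = (1/3)*13 = 13/3 ≈ 4.3333)
u(d) = 6*d (u(d) = 5*d + d = 6*d)
J(p, l) = p*(2 + l)
1/(u(203) + J(217, F(A, -13))) = 1/(6*203 + 217*(2 + (13/3)*(-13))) = 1/(1218 + 217*(2 - 169/3)) = 1/(1218 + 217*(-163/3)) = 1/(1218 - 35371/3) = 1/(-31717/3) = -3/31717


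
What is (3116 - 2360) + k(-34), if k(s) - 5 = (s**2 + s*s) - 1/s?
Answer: 104483/34 ≈ 3073.0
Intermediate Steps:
k(s) = 5 - 1/s + 2*s**2 (k(s) = 5 + ((s**2 + s*s) - 1/s) = 5 + ((s**2 + s**2) - 1/s) = 5 + (2*s**2 - 1/s) = 5 + (-1/s + 2*s**2) = 5 - 1/s + 2*s**2)
(3116 - 2360) + k(-34) = (3116 - 2360) + (5 - 1/(-34) + 2*(-34)**2) = 756 + (5 - 1*(-1/34) + 2*1156) = 756 + (5 + 1/34 + 2312) = 756 + 78779/34 = 104483/34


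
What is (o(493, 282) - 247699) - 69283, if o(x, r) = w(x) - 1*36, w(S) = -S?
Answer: -317511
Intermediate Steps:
o(x, r) = -36 - x (o(x, r) = -x - 1*36 = -x - 36 = -36 - x)
(o(493, 282) - 247699) - 69283 = ((-36 - 1*493) - 247699) - 69283 = ((-36 - 493) - 247699) - 69283 = (-529 - 247699) - 69283 = -248228 - 69283 = -317511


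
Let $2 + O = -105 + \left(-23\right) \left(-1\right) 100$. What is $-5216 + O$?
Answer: $-3023$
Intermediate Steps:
$O = 2193$ ($O = -2 - \left(105 - \left(-23\right) \left(-1\right) 100\right) = -2 + \left(-105 + 23 \cdot 100\right) = -2 + \left(-105 + 2300\right) = -2 + 2195 = 2193$)
$-5216 + O = -5216 + 2193 = -3023$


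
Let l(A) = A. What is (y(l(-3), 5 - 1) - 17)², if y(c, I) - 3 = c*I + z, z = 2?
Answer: 576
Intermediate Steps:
y(c, I) = 5 + I*c (y(c, I) = 3 + (c*I + 2) = 3 + (I*c + 2) = 3 + (2 + I*c) = 5 + I*c)
(y(l(-3), 5 - 1) - 17)² = ((5 + (5 - 1)*(-3)) - 17)² = ((5 + 4*(-3)) - 17)² = ((5 - 12) - 17)² = (-7 - 17)² = (-24)² = 576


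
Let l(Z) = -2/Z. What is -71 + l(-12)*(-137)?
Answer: -563/6 ≈ -93.833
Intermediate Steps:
-71 + l(-12)*(-137) = -71 - 2/(-12)*(-137) = -71 - 2*(-1/12)*(-137) = -71 + (⅙)*(-137) = -71 - 137/6 = -563/6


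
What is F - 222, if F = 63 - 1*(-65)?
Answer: -94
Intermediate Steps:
F = 128 (F = 63 + 65 = 128)
F - 222 = 128 - 222 = -94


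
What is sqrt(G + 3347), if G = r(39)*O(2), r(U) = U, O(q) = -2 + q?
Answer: sqrt(3347) ≈ 57.853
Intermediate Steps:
G = 0 (G = 39*(-2 + 2) = 39*0 = 0)
sqrt(G + 3347) = sqrt(0 + 3347) = sqrt(3347)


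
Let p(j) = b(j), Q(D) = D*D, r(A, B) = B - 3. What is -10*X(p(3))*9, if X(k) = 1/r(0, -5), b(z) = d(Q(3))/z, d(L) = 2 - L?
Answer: 45/4 ≈ 11.250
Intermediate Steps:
r(A, B) = -3 + B
Q(D) = D**2
b(z) = -7/z (b(z) = (2 - 1*3**2)/z = (2 - 1*9)/z = (2 - 9)/z = -7/z)
p(j) = -7/j
X(k) = -1/8 (X(k) = 1/(-3 - 5) = 1/(-8) = -1/8)
-10*X(p(3))*9 = -10*(-1/8)*9 = (5/4)*9 = 45/4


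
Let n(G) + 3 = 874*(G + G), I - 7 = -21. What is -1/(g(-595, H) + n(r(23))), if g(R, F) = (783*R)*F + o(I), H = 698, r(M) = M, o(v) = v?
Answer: 1/325147543 ≈ 3.0755e-9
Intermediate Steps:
I = -14 (I = 7 - 21 = -14)
g(R, F) = -14 + 783*F*R (g(R, F) = (783*R)*F - 14 = 783*F*R - 14 = -14 + 783*F*R)
n(G) = -3 + 1748*G (n(G) = -3 + 874*(G + G) = -3 + 874*(2*G) = -3 + 1748*G)
-1/(g(-595, H) + n(r(23))) = -1/((-14 + 783*698*(-595)) + (-3 + 1748*23)) = -1/((-14 - 325187730) + (-3 + 40204)) = -1/(-325187744 + 40201) = -1/(-325147543) = -1*(-1/325147543) = 1/325147543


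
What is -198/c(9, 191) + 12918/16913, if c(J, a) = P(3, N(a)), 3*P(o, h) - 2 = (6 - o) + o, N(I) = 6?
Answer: -4971489/67652 ≈ -73.486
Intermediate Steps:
P(o, h) = 8/3 (P(o, h) = ⅔ + ((6 - o) + o)/3 = ⅔ + (⅓)*6 = ⅔ + 2 = 8/3)
c(J, a) = 8/3
-198/c(9, 191) + 12918/16913 = -198/8/3 + 12918/16913 = -198*3/8 + 12918*(1/16913) = -297/4 + 12918/16913 = -4971489/67652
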